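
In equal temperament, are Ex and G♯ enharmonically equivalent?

No

Two spellings are enharmonically equivalent only if they share a pitch class.
Here E## → 6, G# → 8; 6 ≠ 8, so they are not.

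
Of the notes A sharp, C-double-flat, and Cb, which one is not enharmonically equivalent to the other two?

Cb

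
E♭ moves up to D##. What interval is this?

The letter names run E→D, a span of 6 letter steps, so the interval is some kind of seventh.
Eb to D## is 13 semitones. A major seventh is 11, so 13 makes it doubly augmented.

doubly augmented seventh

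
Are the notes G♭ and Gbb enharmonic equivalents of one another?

Gb is pitch class 6; Gbb is pitch class 5.
The pitch classes differ (6 vs. 5), so they are not enharmonic equivalents.

No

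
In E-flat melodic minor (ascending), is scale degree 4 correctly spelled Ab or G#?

Ab

Each scale degree takes a distinct letter name. Degree 4 of a scale on E must use the letter A.
Ab and G# are enharmonically the same pitch, but only Ab uses the letter A, so it is the correct spelling here.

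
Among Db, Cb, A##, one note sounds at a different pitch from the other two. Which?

Db

In 12-tone equal temperament, enharmonic equivalents share a pitch class. Db is pitch class 1; Cb is pitch class 11; A## is pitch class 11.
Cb and A## share pitch class 11, while Db is pitch class 1.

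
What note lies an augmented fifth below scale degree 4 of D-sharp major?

C

Scale degree 4 of D# major is G#.
An augmented fifth (8 semitones) below G# lands on the letter C, giving C.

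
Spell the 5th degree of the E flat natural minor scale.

Bb

The Eb natural minor scale runs Eb F Gb Ab Bb Cb Db.
Degree 5 is Bb.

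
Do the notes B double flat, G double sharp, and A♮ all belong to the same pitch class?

Bbb is pitch class 9; G## is pitch class 9; A is pitch class 9.
All spellings map to pitch class 9, so they are enharmonically equivalent.

Yes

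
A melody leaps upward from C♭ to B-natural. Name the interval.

augmented seventh

The letter names run C→B, a span of 6 letter steps, so the interval is some kind of seventh.
Cb to B is 12 semitones. A major seventh is 11, so 12 makes it augmented.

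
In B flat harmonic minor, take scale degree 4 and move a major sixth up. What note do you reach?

C

Scale degree 4 of Bb harmonic minor is Eb.
A major sixth (9 semitones) above Eb lands on the letter C, giving C.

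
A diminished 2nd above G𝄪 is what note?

A

A second above G lands on the letter A.
A diminished second spans 0 semitones, so G## moves to pitch class 9. On the letter A that is A.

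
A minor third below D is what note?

B

A third below D lands on the letter B.
A minor third spans 3 semitones, so D moves to pitch class 11. On the letter B that is B.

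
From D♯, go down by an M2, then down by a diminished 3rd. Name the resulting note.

A##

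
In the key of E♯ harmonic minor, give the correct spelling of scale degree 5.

B#

The E# harmonic minor scale runs E# F## G# A# B# C# D##.
Degree 5 is B#.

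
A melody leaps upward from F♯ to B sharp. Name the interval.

The letter names run F→B, a span of 3 letter steps, so the interval is some kind of fourth.
F# to B# is 6 semitones. A perfect fourth is 5, so 6 makes it augmented.

augmented fourth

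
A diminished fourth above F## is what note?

F up a perfect fourth is Bb, so the target letter is B.
From F##, a diminished fourth is 4 semitones up: B.

B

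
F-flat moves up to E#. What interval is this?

doubly augmented seventh

The letter names run F→E, a span of 6 letter steps, so the interval is some kind of seventh.
Fb to E# is 13 semitones. A major seventh is 11, so 13 makes it doubly augmented.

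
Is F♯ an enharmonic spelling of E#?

F# is pitch class 6; E# is pitch class 5.
The pitch classes differ (6 vs. 5), so they are not enharmonic equivalents.

No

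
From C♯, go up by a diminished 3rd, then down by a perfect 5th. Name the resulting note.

Ab

A diminished third up from C# is Eb (letter E, 2 semitones up).
A perfect fifth down from Eb is Ab (letter A, 7 semitones down).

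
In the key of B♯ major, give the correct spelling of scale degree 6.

G##

Degree 6 takes the letter 5 steps above B, which is G.
In major, degree 6 sits 9 semitones above the tonic. B# + 9 semitones is pitch class 9, spelled on G as G##.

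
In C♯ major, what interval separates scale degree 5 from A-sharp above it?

Scale degree 5 of C# major is G#.
G# up to A#: letters G→A make it a second; 2 semitones makes it major.

major second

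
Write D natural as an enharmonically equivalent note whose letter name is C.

D is pitch class 2. The letter C alone is pitch class 0.
To reach pitch class 2 from C requires an offset of +2 semitones, i.e. double sharp: C##.

C##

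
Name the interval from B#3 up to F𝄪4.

perfect fifth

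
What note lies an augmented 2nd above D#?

A second above D lands on the letter E.
An augmented second spans 3 semitones, so D# moves to pitch class 6. On the letter E that is E##.

E##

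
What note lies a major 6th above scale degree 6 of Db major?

G

Scale degree 6 of Db major is Bb.
A major sixth (9 semitones) above Bb lands on the letter G, giving G.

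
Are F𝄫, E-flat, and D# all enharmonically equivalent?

Fbb = pitch class 3 and Eb = pitch class 3 and D# = pitch class 3 — the same pitch class, so they are enharmonic equivalents.

Yes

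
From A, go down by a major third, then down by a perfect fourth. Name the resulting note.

A major third down from A is F (letter F, 4 semitones down).
A perfect fourth down from F is C (letter C, 5 semitones down).

C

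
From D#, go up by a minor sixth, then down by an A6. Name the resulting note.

Db

A minor sixth up from D# is B (letter B, 8 semitones up).
An augmented sixth down from B is Db (letter D, 10 semitones down).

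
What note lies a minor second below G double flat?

G down a major second is F, so the target letter is F.
From Gbb, a minor second is 1 semitone down: Fb.

Fb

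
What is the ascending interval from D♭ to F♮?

major third

The letter names run D→F, a span of 2 letter steps, so the interval is some kind of third.
Db to F is 4 semitones. A major third is 4, so 4 makes it major.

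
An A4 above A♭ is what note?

D

A fourth above A lands on the letter D.
An augmented fourth spans 6 semitones, so Ab moves to pitch class 2. On the letter D that is D.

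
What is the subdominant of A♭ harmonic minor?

Db

Degree 4 takes the letter 3 steps above A, which is D.
In harmonic minor, degree 4 sits 5 semitones above the tonic. Ab + 5 semitones is pitch class 1, spelled on D as Db.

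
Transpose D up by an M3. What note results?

F#

D up a major third is F#, so the target letter is F.
From D, a major third is 4 semitones up: F#.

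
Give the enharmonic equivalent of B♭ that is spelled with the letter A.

A#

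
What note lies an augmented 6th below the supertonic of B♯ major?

The supertonic of B# major is C##.
An augmented sixth (10 semitones) below C## lands on the letter E, giving E.

E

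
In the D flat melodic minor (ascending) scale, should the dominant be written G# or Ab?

Each scale degree takes a distinct letter name. Degree 5 of a scale on D must use the letter A.
Ab and G# are enharmonically the same pitch, but only Ab uses the letter A, so it is the correct spelling here.

Ab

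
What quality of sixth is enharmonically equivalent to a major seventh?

A major seventh spans 11 semitones.
A sixth spanning 11 semitones is doubly augmented (the major sixth is 9).

doubly augmented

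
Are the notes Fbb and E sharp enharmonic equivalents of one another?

No

Two spellings are enharmonically equivalent only if they share a pitch class.
Here Fbb → 3, E# → 5; 3 ≠ 5, so they are not.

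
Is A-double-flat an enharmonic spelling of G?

Abb = pitch class 7 and G = pitch class 7 — the same pitch class, so they are enharmonic equivalents.

Yes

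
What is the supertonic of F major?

The F major scale runs F G A Bb C D E.
Degree 2 is G.

G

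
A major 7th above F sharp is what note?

A seventh above F lands on the letter E.
A major seventh spans 11 semitones, so F# moves to pitch class 5. On the letter E that is E#.

E#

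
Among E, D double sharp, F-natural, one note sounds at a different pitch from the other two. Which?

In 12-tone equal temperament, enharmonic equivalents share a pitch class. E is pitch class 4; D## is pitch class 4; F is pitch class 5.
E and D## share pitch class 4, while F is pitch class 5.

F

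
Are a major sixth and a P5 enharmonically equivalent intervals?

A major sixth spans 9 semitones; a perfect fifth spans 7.
The spans differ, so they are not enharmonic equivalents.

No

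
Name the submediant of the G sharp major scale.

E#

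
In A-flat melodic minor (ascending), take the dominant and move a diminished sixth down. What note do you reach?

G#

The dominant of Ab melodic minor (ascending) is Eb.
A diminished sixth (7 semitones) below Eb lands on the letter G, giving G#.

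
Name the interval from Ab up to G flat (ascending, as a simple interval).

The letter names run A→G, a span of 6 letter steps, so the interval is some kind of seventh.
Ab to Gb is 10 semitones. A major seventh is 11, so 10 makes it minor.

minor seventh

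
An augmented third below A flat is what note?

Fbb

A third below A lands on the letter F.
An augmented third spans 5 semitones, so Ab moves to pitch class 3. On the letter F that is Fbb.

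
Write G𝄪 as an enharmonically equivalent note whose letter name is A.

G## is pitch class 9. The letter A alone is pitch class 9.
Pitch class 9 on A needs no accidental: A.

A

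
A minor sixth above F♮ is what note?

A sixth above F lands on the letter D.
A minor sixth spans 8 semitones, so F moves to pitch class 1. On the letter D that is Db.

Db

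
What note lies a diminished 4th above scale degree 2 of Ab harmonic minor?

Scale degree 2 of Ab harmonic minor is Bb.
A diminished fourth (4 semitones) above Bb lands on the letter E, giving Ebb.

Ebb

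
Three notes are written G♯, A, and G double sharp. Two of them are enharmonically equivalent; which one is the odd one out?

G#

In 12-tone equal temperament, enharmonic equivalents share a pitch class. G# is pitch class 8; A is pitch class 9; G## is pitch class 9.
A and G## share pitch class 9, while G# is pitch class 8.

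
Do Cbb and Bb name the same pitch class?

Cbb is pitch class 10; Bb is pitch class 10.
All spellings map to pitch class 10, so they are enharmonically equivalent.

Yes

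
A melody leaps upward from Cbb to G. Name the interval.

doubly augmented fifth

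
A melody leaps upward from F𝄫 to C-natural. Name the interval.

doubly augmented fifth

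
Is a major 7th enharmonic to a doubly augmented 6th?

A major seventh spans 11 semitones; a doubly augmented sixth spans 11.
They are enharmonically equivalent.

Yes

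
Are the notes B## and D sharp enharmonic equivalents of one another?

Two spellings are enharmonically equivalent only if they share a pitch class.
Here B## → 1, D# → 3; 1 ≠ 3, so they are not.

No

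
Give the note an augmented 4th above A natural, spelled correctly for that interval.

A up a perfect fourth is D, so the target letter is D.
From A, an augmented fourth is 6 semitones up: D#.

D#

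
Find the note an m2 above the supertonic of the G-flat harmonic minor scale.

Bbb

The supertonic of Gb harmonic minor is Ab.
A minor second (1 semitone) above Ab lands on the letter B, giving Bbb.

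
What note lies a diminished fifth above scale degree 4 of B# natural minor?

B

Scale degree 4 of B# natural minor is E#.
A diminished fifth (6 semitones) above E# lands on the letter B, giving B.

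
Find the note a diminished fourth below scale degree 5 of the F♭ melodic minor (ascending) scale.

G

Scale degree 5 of Fb melodic minor (ascending) is Cb.
A diminished fourth (4 semitones) below Cb lands on the letter G, giving G.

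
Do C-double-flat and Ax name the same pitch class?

Two spellings are enharmonically equivalent only if they share a pitch class.
Here Cbb → 10, A## → 11; 10 ≠ 11, so they are not.

No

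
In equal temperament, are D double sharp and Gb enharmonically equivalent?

Two spellings are enharmonically equivalent only if they share a pitch class.
Here D## → 4, Gb → 6; 4 ≠ 6, so they are not.

No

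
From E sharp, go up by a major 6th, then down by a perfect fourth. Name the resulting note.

A major sixth up from E# is C## (letter C, 9 semitones up).
A perfect fourth down from C## is G## (letter G, 5 semitones down).

G##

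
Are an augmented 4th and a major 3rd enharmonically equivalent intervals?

An augmented fourth spans 6 semitones; a major third spans 4.
The spans differ, so they are not enharmonic equivalents.

No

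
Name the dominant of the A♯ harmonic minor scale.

Degree 5 takes the letter 4 steps above A, which is E.
In harmonic minor, degree 5 sits 7 semitones above the tonic. A# + 7 semitones is pitch class 5, spelled on E as E#.

E#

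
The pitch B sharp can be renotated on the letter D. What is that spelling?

Dbb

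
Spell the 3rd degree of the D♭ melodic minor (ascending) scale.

Degree 3 takes the letter 2 steps above D, which is F.
In melodic minor (ascending), degree 3 sits 3 semitones above the tonic. Db + 3 semitones is pitch class 4, spelled on F as Fb.

Fb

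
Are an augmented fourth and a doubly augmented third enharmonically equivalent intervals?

Yes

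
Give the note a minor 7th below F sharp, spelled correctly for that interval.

F down a major seventh is Gb, so the target letter is G.
From F#, a minor seventh is 10 semitones down: G#.

G#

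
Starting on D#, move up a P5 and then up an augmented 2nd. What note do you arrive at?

B##

A perfect fifth up from D# is A# (letter A, 7 semitones up).
An augmented second up from A# is B## (letter B, 3 semitones up).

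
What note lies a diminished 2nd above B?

Cb

A second above B lands on the letter C.
A diminished second spans 0 semitones, so B moves to pitch class 11. On the letter C that is Cb.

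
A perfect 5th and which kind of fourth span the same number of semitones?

A perfect fifth spans 7 semitones.
A fourth spanning 7 semitones is doubly augmented (the perfect fourth is 5).

doubly augmented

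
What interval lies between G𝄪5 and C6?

Counting letters G–A–B–C gives a fourth.
G##→C = 3 semitones, 2 narrower than the perfect fourth (5), so doubly diminished.

doubly diminished fourth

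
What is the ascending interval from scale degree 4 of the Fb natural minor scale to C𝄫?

minor second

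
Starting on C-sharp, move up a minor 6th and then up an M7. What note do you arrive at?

G#

A minor sixth up from C# is A (letter A, 8 semitones up).
A major seventh up from A is G# (letter G, 11 semitones up).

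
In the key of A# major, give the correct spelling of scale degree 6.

The A# major scale runs A# B# C## D# E# F## G##.
Degree 6 is F##.

F##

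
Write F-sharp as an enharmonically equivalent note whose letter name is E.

F# is pitch class 6. The letter E alone is pitch class 4.
To reach pitch class 6 from E requires an offset of +2 semitones, i.e. double sharp: E##.

E##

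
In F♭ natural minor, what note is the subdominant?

Bbb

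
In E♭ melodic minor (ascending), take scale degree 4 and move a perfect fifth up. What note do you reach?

Eb

Scale degree 4 of Eb melodic minor (ascending) is Ab.
A perfect fifth (7 semitones) above Ab lands on the letter E, giving Eb.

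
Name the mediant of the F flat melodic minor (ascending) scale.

Abb

Degree 3 takes the letter 2 steps above F, which is A.
In melodic minor (ascending), degree 3 sits 3 semitones above the tonic. Fb + 3 semitones is pitch class 7, spelled on A as Abb.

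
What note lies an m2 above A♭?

Bbb

A up a major second is B, so the target letter is B.
From Ab, a minor second is 1 semitone up: Bbb.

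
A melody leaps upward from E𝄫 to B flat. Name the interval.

The letter names run E→B, a span of 4 letter steps, so the interval is some kind of fifth.
Ebb to Bb is 8 semitones. A perfect fifth is 7, so 8 makes it augmented.

augmented fifth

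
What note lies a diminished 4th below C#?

C down a perfect fourth is G, so the target letter is G.
From C#, a diminished fourth is 4 semitones down: G##.

G##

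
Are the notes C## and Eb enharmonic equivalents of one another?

C## is pitch class 2; Eb is pitch class 3.
The pitch classes differ (2 vs. 3), so they are not enharmonic equivalents.

No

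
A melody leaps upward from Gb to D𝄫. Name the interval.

Counting letters G–A–B–C–D gives a fifth.
Gb→Dbb = 6 semitones, 1 narrower than the perfect fifth (7), so diminished.

diminished fifth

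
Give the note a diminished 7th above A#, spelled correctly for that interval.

G

A seventh above A lands on the letter G.
A diminished seventh spans 9 semitones, so A# moves to pitch class 7. On the letter G that is G.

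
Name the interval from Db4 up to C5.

The letter names run D→C, a span of 6 letter steps, so the interval is some kind of seventh.
Db to C is 11 semitones. A major seventh is 11, so 11 makes it major.

major seventh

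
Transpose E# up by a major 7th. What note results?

E up a major seventh is D#, so the target letter is D.
From E#, a major seventh is 11 semitones up: D##.

D##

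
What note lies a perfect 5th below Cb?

A fifth below C lands on the letter F.
A perfect fifth spans 7 semitones, so Cb moves to pitch class 4. On the letter F that is Fb.

Fb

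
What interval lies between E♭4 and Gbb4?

The letter names run E→G, a span of 2 letter steps, so the interval is some kind of third.
Eb to Gbb is 2 semitones. A major third is 4, so 2 makes it diminished.

diminished third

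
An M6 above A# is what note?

F##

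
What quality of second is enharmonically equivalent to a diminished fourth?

doubly augmented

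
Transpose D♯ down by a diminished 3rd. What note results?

B##

A third below D lands on the letter B.
A diminished third spans 2 semitones, so D# moves to pitch class 1. On the letter B that is B##.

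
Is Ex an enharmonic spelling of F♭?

No

Two spellings are enharmonically equivalent only if they share a pitch class.
Here E## → 6, Fb → 4; 4 ≠ 6, so they are not.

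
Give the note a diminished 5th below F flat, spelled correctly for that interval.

F down a perfect fifth is Bb, so the target letter is B.
From Fb, a diminished fifth is 6 semitones down: Bb.

Bb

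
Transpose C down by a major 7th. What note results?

Db

A seventh below C lands on the letter D.
A major seventh spans 11 semitones, so C moves to pitch class 1. On the letter D that is Db.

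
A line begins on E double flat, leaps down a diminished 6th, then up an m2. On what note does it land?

Ab

A diminished sixth down from Ebb is G (letter G, 7 semitones down).
A minor second up from G is Ab (letter A, 1 semitone up).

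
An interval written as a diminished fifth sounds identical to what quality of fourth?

A diminished fifth spans 6 semitones.
A fourth spanning 6 semitones is augmented (the perfect fourth is 5).

augmented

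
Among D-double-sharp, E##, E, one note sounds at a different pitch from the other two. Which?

E##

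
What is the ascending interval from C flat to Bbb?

The letter names run C→B, a span of 6 letter steps, so the interval is some kind of seventh.
Cb to Bbb is 10 semitones. A major seventh is 11, so 10 makes it minor.

minor seventh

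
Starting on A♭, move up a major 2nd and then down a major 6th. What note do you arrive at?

Db

A major second up from Ab is Bb (letter B, 2 semitones up).
A major sixth down from Bb is Db (letter D, 9 semitones down).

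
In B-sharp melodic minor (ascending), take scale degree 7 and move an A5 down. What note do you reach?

Scale degree 7 of B# melodic minor (ascending) is A##.
An augmented fifth (8 semitones) below A## lands on the letter D, giving D#.

D#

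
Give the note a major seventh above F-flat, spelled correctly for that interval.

Eb

F up a major seventh is E, so the target letter is E.
From Fb, a major seventh is 11 semitones up: Eb.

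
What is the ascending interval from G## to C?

doubly diminished fourth

Counting letters G–A–B–C gives a fourth.
G##→C = 3 semitones, 2 narrower than the perfect fourth (5), so doubly diminished.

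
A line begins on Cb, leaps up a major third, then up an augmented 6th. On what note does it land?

A major third up from Cb is Eb (letter E, 4 semitones up).
An augmented sixth up from Eb is C# (letter C, 10 semitones up).

C#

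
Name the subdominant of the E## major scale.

A##

Degree 4 takes the letter 3 steps above E, which is A.
In major, degree 4 sits 5 semitones above the tonic. E## + 5 semitones is pitch class 11, spelled on A as A##.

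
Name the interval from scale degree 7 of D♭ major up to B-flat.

minor seventh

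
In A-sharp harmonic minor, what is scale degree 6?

The A# harmonic minor scale runs A# B# C# D# E# F# G##.
Degree 6 is F#.

F#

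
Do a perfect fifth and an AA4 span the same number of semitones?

Yes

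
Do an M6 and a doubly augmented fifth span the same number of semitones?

A major sixth spans 9 semitones; a doubly augmented fifth spans 9.
They are enharmonically equivalent.

Yes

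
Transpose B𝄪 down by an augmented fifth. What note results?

B down a perfect fifth is E, so the target letter is E.
From B##, an augmented fifth is 8 semitones down: E#.

E#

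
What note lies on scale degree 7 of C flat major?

Bb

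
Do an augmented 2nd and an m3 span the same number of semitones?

An augmented second spans 3 semitones; a minor third spans 3.
They are enharmonically equivalent.

Yes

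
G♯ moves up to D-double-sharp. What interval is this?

augmented fifth

The letter names run G→D, a span of 4 letter steps, so the interval is some kind of fifth.
G# to D## is 8 semitones. A perfect fifth is 7, so 8 makes it augmented.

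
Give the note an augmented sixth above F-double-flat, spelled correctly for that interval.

A sixth above F lands on the letter D.
An augmented sixth spans 10 semitones, so Fbb moves to pitch class 1. On the letter D that is Db.

Db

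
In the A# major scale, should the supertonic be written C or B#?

Each scale degree takes a distinct letter name. Degree 2 of a scale on A must use the letter B.
B# and C are enharmonically the same pitch, but only B# uses the letter B, so it is the correct spelling here.

B#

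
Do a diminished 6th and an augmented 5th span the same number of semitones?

No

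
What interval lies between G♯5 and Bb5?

The letter names run G→B, a span of 2 letter steps, so the interval is some kind of third.
G# to Bb is 2 semitones. A major third is 4, so 2 makes it diminished.

diminished third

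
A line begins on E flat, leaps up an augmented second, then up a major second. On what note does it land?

G#

An augmented second up from Eb is F# (letter F, 3 semitones up).
A major second up from F# is G# (letter G, 2 semitones up).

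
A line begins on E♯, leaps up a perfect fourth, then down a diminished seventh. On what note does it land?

A perfect fourth up from E# is A# (letter A, 5 semitones up).
A diminished seventh down from A# is B## (letter B, 9 semitones down).

B##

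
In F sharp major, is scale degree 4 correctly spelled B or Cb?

B

Each scale degree takes a distinct letter name. Degree 4 of a scale on F must use the letter B.
B and Cb are enharmonically the same pitch, but only B uses the letter B, so it is the correct spelling here.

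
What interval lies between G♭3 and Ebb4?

minor sixth

Counting letters G–A–B–C–D–E gives a sixth.
Gb→Ebb = 8 semitones, 1 narrower than the major sixth (9), so minor.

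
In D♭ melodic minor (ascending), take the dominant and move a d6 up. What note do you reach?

The dominant of Db melodic minor (ascending) is Ab.
A diminished sixth (7 semitones) above Ab lands on the letter F, giving Fbb.

Fbb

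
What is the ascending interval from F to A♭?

minor third

Counting letters F–G–A gives a third.
F→Ab = 3 semitones, 1 narrower than the major third (4), so minor.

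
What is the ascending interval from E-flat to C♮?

The letter names run E→C, a span of 5 letter steps, so the interval is some kind of sixth.
Eb to C is 9 semitones. A major sixth is 9, so 9 makes it major.

major sixth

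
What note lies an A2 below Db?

Cbb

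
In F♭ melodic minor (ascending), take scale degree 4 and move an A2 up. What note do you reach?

C

Scale degree 4 of Fb melodic minor (ascending) is Bbb.
An augmented second (3 semitones) above Bbb lands on the letter C, giving C.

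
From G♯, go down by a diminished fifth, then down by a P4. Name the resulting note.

A diminished fifth down from G# is C## (letter C, 6 semitones down).
A perfect fourth down from C## is G## (letter G, 5 semitones down).

G##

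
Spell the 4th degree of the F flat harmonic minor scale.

The Fb harmonic minor scale runs Fb Gb Abb Bbb Cb Dbb Eb.
Degree 4 is Bbb.

Bbb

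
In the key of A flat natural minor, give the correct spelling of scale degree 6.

Fb

Degree 6 takes the letter 5 steps above A, which is F.
In natural minor, degree 6 sits 8 semitones above the tonic. Ab + 8 semitones is pitch class 4, spelled on F as Fb.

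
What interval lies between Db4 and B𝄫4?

Counting letters D–E–F–G–A–B gives a sixth.
Db→Bbb = 8 semitones, 1 narrower than the major sixth (9), so minor.

minor sixth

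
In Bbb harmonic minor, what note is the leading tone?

Ab

The Bbb harmonic minor scale runs Bbb Cb Dbb Ebb Fb Gbb Ab.
Degree 7 is Ab.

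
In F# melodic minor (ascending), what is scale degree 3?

A

The F# melodic minor (ascending) scale runs F# G# A B C# D# E#.
Degree 3 is A.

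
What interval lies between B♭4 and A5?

major seventh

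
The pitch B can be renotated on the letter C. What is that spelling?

Cb

B is pitch class 11. The letter C alone is pitch class 0.
To reach pitch class 11 from C requires an offset of -1 semitone, i.e. flat: Cb.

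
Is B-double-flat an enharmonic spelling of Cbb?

Two spellings are enharmonically equivalent only if they share a pitch class.
Here Bbb → 9, Cbb → 10; 9 ≠ 10, so they are not.

No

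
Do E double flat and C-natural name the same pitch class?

Ebb is pitch class 2; C is pitch class 0.
The pitch classes differ (2 vs. 0), so they are not enharmonic equivalents.

No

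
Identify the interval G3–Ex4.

doubly augmented sixth

The letter names run G→E, a span of 5 letter steps, so the interval is some kind of sixth.
G to E## is 11 semitones. A major sixth is 9, so 11 makes it doubly augmented.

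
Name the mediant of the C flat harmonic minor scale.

Ebb

The Cb harmonic minor scale runs Cb Db Ebb Fb Gb Abb Bb.
Degree 3 is Ebb.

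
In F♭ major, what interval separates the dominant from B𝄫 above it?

minor seventh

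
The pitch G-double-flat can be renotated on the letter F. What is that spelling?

Gbb is pitch class 5. The letter F alone is pitch class 5.
Pitch class 5 on F needs no accidental: F.

F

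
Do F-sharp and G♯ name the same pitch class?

No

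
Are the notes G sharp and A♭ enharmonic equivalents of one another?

Yes

G# is pitch class 8; Ab is pitch class 8.
All spellings map to pitch class 8, so they are enharmonically equivalent.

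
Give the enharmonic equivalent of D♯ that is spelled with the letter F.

Fbb

Plain F sits 2 semitones above D#, so on the letter F the same pitch needs a double flat: Fbb.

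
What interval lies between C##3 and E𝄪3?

The letter names run C→E, a span of 2 letter steps, so the interval is some kind of third.
C## to E## is 4 semitones. A major third is 4, so 4 makes it major.

major third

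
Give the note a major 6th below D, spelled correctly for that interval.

A sixth below D lands on the letter F.
A major sixth spans 9 semitones, so D moves to pitch class 5. On the letter F that is F.

F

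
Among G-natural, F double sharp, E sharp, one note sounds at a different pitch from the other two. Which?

E#

In 12-tone equal temperament, enharmonic equivalents share a pitch class. G is pitch class 7; F## is pitch class 7; E# is pitch class 5.
G and F## share pitch class 7, while E# is pitch class 5.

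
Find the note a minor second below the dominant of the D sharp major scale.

The dominant of D# major is A#.
A minor second (1 semitone) below A# lands on the letter G, giving G##.

G##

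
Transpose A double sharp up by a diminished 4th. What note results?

D#

A fourth above A lands on the letter D.
A diminished fourth spans 4 semitones, so A## moves to pitch class 3. On the letter D that is D#.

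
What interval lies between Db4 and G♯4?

Counting letters D–E–F–G gives a fourth.
Db→G# = 7 semitones, 2 wider than the perfect fourth (5), so doubly augmented.

doubly augmented fourth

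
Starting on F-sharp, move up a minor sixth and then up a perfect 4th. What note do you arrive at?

G

A minor sixth up from F# is D (letter D, 8 semitones up).
A perfect fourth up from D is G (letter G, 5 semitones up).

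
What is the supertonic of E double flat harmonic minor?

Fb

The Ebb harmonic minor scale runs Ebb Fb Gbb Abb Bbb Cbb Db.
Degree 2 is Fb.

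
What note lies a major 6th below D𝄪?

D down a major sixth is F, so the target letter is F.
From D##, a major sixth is 9 semitones down: F##.

F##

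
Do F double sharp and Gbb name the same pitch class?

No

Two spellings are enharmonically equivalent only if they share a pitch class.
Here F## → 7, Gbb → 5; 5 ≠ 7, so they are not.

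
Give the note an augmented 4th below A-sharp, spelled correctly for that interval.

A fourth below A lands on the letter E.
An augmented fourth spans 6 semitones, so A# moves to pitch class 4. On the letter E that is E.

E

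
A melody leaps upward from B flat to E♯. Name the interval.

The letter names run B→E, a span of 3 letter steps, so the interval is some kind of fourth.
Bb to E# is 7 semitones. A perfect fourth is 5, so 7 makes it doubly augmented.

doubly augmented fourth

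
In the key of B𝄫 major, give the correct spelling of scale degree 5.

Fb

The Bbb major scale runs Bbb Cb Db Ebb Fb Gb Ab.
Degree 5 is Fb.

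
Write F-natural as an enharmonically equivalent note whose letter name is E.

E#

Plain E sits 1 semitone below F, so on the letter E the same pitch needs a sharp: E#.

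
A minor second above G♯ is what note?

A

A second above G lands on the letter A.
A minor second spans 1 semitone, so G# moves to pitch class 9. On the letter A that is A.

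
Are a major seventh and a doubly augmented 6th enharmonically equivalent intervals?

A major seventh spans 11 semitones; a doubly augmented sixth spans 11.
They are enharmonically equivalent.

Yes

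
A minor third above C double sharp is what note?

A third above C lands on the letter E.
A minor third spans 3 semitones, so C## moves to pitch class 5. On the letter E that is E#.

E#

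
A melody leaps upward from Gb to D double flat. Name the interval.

diminished fifth

Counting letters G–A–B–C–D gives a fifth.
Gb→Dbb = 6 semitones, 1 narrower than the perfect fifth (7), so diminished.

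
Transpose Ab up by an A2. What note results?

B

A up a major second is B, so the target letter is B.
From Ab, an augmented second is 3 semitones up: B.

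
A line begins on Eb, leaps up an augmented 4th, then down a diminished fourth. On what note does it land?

An augmented fourth up from Eb is A (letter A, 6 semitones up).
A diminished fourth down from A is E# (letter E, 4 semitones down).

E#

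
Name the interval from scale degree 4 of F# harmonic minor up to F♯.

perfect fifth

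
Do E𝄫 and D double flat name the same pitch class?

No

Two spellings are enharmonically equivalent only if they share a pitch class.
Here Ebb → 2, Dbb → 0; 0 ≠ 2, so they are not.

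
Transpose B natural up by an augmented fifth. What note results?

F##

B up a perfect fifth is F#, so the target letter is F.
From B, an augmented fifth is 8 semitones up: F##.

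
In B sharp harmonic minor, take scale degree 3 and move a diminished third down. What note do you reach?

B##

Scale degree 3 of B# harmonic minor is D#.
A diminished third (2 semitones) below D# lands on the letter B, giving B##.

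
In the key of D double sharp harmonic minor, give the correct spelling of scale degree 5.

Degree 5 takes the letter 4 steps above D, which is A.
In harmonic minor, degree 5 sits 7 semitones above the tonic. D## + 7 semitones is pitch class 11, spelled on A as A##.

A##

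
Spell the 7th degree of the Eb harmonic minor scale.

Degree 7 takes the letter 6 steps above E, which is D.
In harmonic minor, degree 7 sits 11 semitones above the tonic. Eb + 11 semitones is pitch class 2, spelled on D as D.

D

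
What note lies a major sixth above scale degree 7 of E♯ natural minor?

B#

Scale degree 7 of E# natural minor is D#.
A major sixth (9 semitones) above D# lands on the letter B, giving B#.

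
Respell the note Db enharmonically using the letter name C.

C#

Plain C sits 1 semitone below Db, so on the letter C the same pitch needs a sharp: C#.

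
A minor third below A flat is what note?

A third below A lands on the letter F.
A minor third spans 3 semitones, so Ab moves to pitch class 5. On the letter F that is F.

F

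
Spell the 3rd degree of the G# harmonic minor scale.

B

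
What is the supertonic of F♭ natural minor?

Gb

Degree 2 takes the letter 1 step above F, which is G.
In natural minor, degree 2 sits 2 semitones above the tonic. Fb + 2 semitones is pitch class 6, spelled on G as Gb.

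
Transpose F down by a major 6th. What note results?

A sixth below F lands on the letter A.
A major sixth spans 9 semitones, so F moves to pitch class 8. On the letter A that is Ab.

Ab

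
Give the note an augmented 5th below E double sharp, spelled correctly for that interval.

E down a perfect fifth is A, so the target letter is A.
From E##, an augmented fifth is 8 semitones down: A#.

A#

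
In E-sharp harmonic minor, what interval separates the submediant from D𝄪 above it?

The submediant of E# harmonic minor is C#.
C# up to D##: letters C→D make it a second; 3 semitones makes it augmented.

augmented second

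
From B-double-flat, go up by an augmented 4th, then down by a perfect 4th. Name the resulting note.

An augmented fourth up from Bbb is Eb (letter E, 6 semitones up).
A perfect fourth down from Eb is Bb (letter B, 5 semitones down).

Bb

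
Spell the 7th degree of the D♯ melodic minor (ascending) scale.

C##

Degree 7 takes the letter 6 steps above D, which is C.
In melodic minor (ascending), degree 7 sits 11 semitones above the tonic. D# + 11 semitones is pitch class 2, spelled on C as C##.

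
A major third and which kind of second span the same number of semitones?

doubly augmented

A major third spans 4 semitones.
A second spanning 4 semitones is doubly augmented (the major second is 2).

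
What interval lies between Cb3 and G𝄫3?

The letter names run C→G, a span of 4 letter steps, so the interval is some kind of fifth.
Cb to Gbb is 6 semitones. A perfect fifth is 7, so 6 makes it diminished.

diminished fifth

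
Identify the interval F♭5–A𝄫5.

The letter names run F→A, a span of 2 letter steps, so the interval is some kind of third.
Fb to Abb is 3 semitones. A major third is 4, so 3 makes it minor.

minor third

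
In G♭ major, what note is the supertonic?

Degree 2 takes the letter 1 step above G, which is A.
In major, degree 2 sits 2 semitones above the tonic. Gb + 2 semitones is pitch class 8, spelled on A as Ab.

Ab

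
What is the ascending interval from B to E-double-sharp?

doubly augmented fourth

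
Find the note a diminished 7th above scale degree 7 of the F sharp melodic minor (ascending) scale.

D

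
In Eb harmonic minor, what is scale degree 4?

The Eb harmonic minor scale runs Eb F Gb Ab Bb Cb D.
Degree 4 is Ab.

Ab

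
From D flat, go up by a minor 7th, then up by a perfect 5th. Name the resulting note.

Gb

A minor seventh up from Db is Cb (letter C, 10 semitones up).
A perfect fifth up from Cb is Gb (letter G, 7 semitones up).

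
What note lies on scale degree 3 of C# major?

E#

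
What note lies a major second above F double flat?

Gbb

A second above F lands on the letter G.
A major second spans 2 semitones, so Fbb moves to pitch class 5. On the letter G that is Gbb.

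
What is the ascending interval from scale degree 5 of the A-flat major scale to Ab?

Scale degree 5 of Ab major is Eb.
Eb up to Ab: letters E→A make it a fourth; 5 semitones makes it perfect.

perfect fourth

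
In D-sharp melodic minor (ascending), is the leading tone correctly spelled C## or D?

C##

Each scale degree takes a distinct letter name. Degree 7 of a scale on D must use the letter C.
C## and D are enharmonically the same pitch, but only C## uses the letter C, so it is the correct spelling here.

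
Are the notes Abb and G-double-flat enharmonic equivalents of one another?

Abb is pitch class 7; Gbb is pitch class 5.
The pitch classes differ (7 vs. 5), so they are not enharmonic equivalents.

No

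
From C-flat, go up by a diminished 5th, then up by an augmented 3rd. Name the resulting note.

A diminished fifth up from Cb is Gbb (letter G, 6 semitones up).
An augmented third up from Gbb is Bb (letter B, 5 semitones up).

Bb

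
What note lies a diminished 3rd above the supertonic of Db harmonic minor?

Gbb

The supertonic of Db harmonic minor is Eb.
A diminished third (2 semitones) above Eb lands on the letter G, giving Gbb.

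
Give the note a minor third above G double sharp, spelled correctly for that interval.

G up a major third is B, so the target letter is B.
From G##, a minor third is 3 semitones up: B#.

B#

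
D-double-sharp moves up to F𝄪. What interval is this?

The letter names run D→F, a span of 2 letter steps, so the interval is some kind of third.
D## to F## is 3 semitones. A major third is 4, so 3 makes it minor.

minor third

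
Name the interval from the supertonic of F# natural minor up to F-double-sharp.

major seventh

The supertonic of F# natural minor is G#.
G# up to F##: letters G→F make it a seventh; 11 semitones makes it major.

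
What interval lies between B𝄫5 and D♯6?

The letter names run B→D, a span of 2 letter steps, so the interval is some kind of third.
Bbb to D# is 6 semitones. A major third is 4, so 6 makes it doubly augmented.

doubly augmented third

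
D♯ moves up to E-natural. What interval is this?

Counting letters D–E gives a second.
D#→E = 1 semitone, 1 narrower than the major second (2), so minor.

minor second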